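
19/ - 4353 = -1  +  4334/4353 =-0.00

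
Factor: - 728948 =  - 2^2 * 11^1 * 16567^1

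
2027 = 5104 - 3077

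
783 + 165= 948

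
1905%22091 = 1905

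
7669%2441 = 346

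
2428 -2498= -70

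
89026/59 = 1508+54/59 =1508.92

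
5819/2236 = 5819/2236 = 2.60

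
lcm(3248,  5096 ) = 295568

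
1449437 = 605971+843466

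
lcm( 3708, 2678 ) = 48204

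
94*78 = 7332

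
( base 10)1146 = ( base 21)2cc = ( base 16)47A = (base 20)2h6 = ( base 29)1AF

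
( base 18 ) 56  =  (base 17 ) 5B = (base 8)140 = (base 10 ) 96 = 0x60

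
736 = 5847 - 5111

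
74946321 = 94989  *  789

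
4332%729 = 687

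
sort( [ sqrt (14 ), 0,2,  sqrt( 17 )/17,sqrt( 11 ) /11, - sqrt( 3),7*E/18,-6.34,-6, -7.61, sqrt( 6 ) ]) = [ - 7.61,-6.34, - 6,  -  sqrt( 3), 0,sqrt ( 17 )/17,sqrt(11) /11, 7*E/18,2,sqrt(6 ), sqrt( 14)] 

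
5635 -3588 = 2047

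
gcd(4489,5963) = 67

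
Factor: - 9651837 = - 3^1*13^1*263^1* 941^1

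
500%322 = 178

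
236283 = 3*78761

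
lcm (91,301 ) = 3913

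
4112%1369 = 5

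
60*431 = 25860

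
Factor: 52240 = 2^4*5^1*653^1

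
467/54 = 8+35/54 = 8.65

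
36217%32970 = 3247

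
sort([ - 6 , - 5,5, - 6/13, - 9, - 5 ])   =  [ - 9, - 6, - 5, - 5, - 6/13,5]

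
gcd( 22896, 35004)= 12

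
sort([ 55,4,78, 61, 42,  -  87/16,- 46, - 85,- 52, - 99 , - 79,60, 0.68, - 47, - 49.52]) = [ - 99, - 85, - 79, - 52, - 49.52,- 47, -46, - 87/16, 0.68, 4, 42,55, 60,61, 78 ]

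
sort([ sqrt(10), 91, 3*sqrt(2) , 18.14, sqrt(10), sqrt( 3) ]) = [sqrt( 3 ), sqrt( 10), sqrt( 10 ), 3 * sqrt( 2), 18.14,91 ]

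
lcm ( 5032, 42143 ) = 337144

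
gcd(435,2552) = 29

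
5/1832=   5/1832  =  0.00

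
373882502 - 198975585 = 174906917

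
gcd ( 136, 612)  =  68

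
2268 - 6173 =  - 3905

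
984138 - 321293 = 662845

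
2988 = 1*2988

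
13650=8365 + 5285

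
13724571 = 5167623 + 8556948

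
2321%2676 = 2321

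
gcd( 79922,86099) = 1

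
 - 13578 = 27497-41075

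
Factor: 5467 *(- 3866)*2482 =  - 52458117404 = - 2^2*7^1*11^1 * 17^1 * 71^1*73^1*1933^1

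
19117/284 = 67+89/284 = 67.31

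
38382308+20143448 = 58525756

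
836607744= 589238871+247368873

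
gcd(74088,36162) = 882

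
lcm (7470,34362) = 171810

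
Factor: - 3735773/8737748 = - 2^( - 2)*859^(-1)*2543^( - 1)*3735773^1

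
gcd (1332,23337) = 9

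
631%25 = 6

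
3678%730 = 28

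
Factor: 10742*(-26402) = - 2^2*41^1*43^1*131^1 * 307^1=- 283610284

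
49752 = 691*72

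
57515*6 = 345090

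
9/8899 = 9/8899= 0.00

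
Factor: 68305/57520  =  19/16 = 2^( - 4)*19^1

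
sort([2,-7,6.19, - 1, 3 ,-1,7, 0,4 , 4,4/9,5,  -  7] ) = [ - 7, - 7, - 1, - 1, 0, 4/9,2,3, 4,4,5,6.19, 7 ] 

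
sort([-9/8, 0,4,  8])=[- 9/8, 0, 4  ,  8 ] 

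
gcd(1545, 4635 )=1545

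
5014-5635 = -621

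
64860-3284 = 61576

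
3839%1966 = 1873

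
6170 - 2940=3230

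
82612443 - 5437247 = 77175196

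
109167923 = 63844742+45323181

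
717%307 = 103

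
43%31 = 12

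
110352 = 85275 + 25077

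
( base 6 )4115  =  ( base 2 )1110001111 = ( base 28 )14f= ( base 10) 911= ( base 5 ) 12121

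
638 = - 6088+6726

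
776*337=261512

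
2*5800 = 11600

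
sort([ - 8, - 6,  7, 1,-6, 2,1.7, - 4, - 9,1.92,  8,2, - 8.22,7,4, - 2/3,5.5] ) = [- 9, - 8.22, - 8,-6, - 6,-4, - 2/3 , 1,1.7,1.92, 2, 2,4, 5.5 , 7,7,8]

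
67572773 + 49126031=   116698804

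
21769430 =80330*271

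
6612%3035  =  542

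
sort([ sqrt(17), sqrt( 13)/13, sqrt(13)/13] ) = [ sqrt( 13 )/13,sqrt(  13 )/13, sqrt(17 ) ]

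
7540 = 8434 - 894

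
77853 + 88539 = 166392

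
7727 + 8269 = 15996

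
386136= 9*42904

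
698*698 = 487204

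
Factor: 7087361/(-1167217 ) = - 19^1*373019^1*1167217^(-1)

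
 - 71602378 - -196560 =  - 71405818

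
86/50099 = 86/50099= 0.00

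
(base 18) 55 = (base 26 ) 3H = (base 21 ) 4B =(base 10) 95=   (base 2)1011111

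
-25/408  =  -1+ 383/408 = - 0.06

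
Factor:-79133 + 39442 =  - 39691 = - 19^1*2089^1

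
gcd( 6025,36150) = 6025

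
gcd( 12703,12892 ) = 1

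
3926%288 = 182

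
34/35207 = 2/2071= 0.00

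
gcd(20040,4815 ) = 15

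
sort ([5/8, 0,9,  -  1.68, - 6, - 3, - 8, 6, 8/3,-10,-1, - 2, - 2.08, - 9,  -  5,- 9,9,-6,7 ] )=[  -  10,-9, - 9,-8,-6,-6,-5, - 3, - 2.08, - 2,- 1.68, - 1,0, 5/8 , 8/3,6, 7,9,  9]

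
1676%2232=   1676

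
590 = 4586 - 3996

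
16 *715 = 11440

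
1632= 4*408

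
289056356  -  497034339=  - 207977983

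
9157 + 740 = 9897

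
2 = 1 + 1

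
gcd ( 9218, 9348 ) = 2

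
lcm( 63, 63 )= 63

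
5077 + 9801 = 14878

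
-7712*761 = - 5868832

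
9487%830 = 357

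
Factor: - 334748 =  - 2^2*53^1*1579^1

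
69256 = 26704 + 42552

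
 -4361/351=-4361/351 = -12.42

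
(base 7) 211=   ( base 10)106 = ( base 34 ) 34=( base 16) 6A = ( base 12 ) 8A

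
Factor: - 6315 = - 3^1*5^1 * 421^1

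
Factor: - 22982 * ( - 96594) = 2219923308 = 2^2 * 3^1*17^1*947^1 * 11491^1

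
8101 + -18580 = -10479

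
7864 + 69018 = 76882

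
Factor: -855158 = -2^1 * 427579^1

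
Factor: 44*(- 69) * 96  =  -291456 = -2^7  *  3^2 * 11^1 * 23^1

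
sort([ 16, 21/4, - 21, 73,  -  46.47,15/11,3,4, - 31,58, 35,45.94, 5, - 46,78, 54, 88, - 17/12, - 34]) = [ - 46.47, - 46, - 34, -31, - 21,- 17/12, 15/11, 3 , 4 , 5, 21/4,16, 35, 45.94, 54, 58,  73, 78, 88 ] 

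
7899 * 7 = 55293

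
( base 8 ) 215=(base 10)141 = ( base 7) 261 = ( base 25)5G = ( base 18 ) 7F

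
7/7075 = 7/7075 = 0.00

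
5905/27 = 218  +  19/27=218.70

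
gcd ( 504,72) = 72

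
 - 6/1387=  - 6/1387= - 0.00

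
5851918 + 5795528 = 11647446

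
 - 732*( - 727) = 532164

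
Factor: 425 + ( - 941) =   -  516 = -2^2*3^1*43^1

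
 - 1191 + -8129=- 9320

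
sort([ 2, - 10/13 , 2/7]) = [  -  10/13, 2/7, 2]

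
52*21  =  1092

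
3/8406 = 1/2802 =0.00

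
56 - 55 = 1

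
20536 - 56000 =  - 35464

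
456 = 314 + 142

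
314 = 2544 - 2230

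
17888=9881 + 8007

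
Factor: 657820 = 2^2*5^1*31^1 * 1061^1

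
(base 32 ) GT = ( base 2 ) 1000011101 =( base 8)1035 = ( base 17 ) 1ee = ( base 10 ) 541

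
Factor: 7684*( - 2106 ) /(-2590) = 8091252/1295 = 2^2 * 3^4*5^( - 1) * 7^( - 1) * 13^1*17^1*37^( - 1 ) * 113^1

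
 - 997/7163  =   - 1 + 6166/7163= - 0.14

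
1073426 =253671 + 819755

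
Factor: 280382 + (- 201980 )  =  2^1*3^1*73^1*179^1 = 78402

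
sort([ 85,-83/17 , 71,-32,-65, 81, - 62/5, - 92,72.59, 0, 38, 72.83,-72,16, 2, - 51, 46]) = [ - 92,  -  72, - 65, - 51, - 32, - 62/5, - 83/17 , 0,2, 16 , 38,46,71, 72.59 , 72.83, 81, 85]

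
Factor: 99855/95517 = 11095/10613= 5^1  *7^1*317^1 *10613^( - 1)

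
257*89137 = 22908209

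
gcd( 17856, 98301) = 93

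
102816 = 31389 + 71427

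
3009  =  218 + 2791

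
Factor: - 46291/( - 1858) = 2^( - 1)*7^1*17^1*389^1*929^( - 1 ) 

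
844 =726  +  118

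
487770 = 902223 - 414453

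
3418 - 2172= 1246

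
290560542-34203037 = 256357505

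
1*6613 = 6613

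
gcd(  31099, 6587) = 1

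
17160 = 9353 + 7807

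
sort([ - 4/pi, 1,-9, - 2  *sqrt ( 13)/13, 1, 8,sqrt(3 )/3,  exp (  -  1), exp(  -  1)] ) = [ - 9, - 4/pi, - 2*sqrt(13) /13,exp(- 1), exp(-1),sqrt (3 ) /3, 1 , 1,  8]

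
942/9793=942/9793=0.10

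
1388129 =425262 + 962867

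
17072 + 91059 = 108131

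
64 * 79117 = 5063488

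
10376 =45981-35605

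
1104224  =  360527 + 743697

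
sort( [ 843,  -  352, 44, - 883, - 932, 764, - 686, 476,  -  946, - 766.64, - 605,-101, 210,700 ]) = [-946, - 932, - 883, - 766.64,  -  686, - 605, - 352,-101,  44,210,  476, 700, 764,  843 ]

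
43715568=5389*8112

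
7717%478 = 69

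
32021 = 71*451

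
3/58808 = 3/58808 =0.00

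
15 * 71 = 1065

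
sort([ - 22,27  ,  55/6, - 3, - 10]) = [-22,-10, - 3, 55/6,27] 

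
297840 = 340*876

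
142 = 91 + 51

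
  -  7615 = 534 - 8149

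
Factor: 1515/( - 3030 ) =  - 1/2 = - 2^ ( - 1 )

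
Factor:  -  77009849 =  - 7^1 * 41^1*151^1 *1777^1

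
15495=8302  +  7193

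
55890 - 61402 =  - 5512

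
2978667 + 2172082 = 5150749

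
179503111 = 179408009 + 95102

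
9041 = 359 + 8682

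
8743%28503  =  8743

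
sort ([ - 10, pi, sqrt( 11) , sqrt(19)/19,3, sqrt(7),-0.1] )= [ -10, - 0.1,sqrt( 19)/19,sqrt( 7 ), 3, pi,  sqrt ( 11 ) ]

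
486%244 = 242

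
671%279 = 113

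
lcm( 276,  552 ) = 552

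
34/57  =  34/57 =0.60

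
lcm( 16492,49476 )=49476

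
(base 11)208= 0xFA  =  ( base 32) 7Q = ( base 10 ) 250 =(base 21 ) BJ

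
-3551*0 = 0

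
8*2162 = 17296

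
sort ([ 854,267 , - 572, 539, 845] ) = [-572,  267,539, 845 , 854 ] 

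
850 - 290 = 560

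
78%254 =78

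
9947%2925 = 1172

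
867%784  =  83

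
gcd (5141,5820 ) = 97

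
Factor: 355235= 5^1*23^1*3089^1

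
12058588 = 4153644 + 7904944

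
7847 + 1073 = 8920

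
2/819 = 2/819 = 0.00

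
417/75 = 5  +  14/25 = 5.56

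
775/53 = 14+33/53 = 14.62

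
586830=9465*62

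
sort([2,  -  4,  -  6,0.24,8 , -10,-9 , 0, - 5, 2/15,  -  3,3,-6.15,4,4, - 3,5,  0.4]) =[- 10,-9, -6.15, - 6, - 5, - 4,  -  3, - 3,0 , 2/15,0.24,0.4,2,3,4,4,5,  8]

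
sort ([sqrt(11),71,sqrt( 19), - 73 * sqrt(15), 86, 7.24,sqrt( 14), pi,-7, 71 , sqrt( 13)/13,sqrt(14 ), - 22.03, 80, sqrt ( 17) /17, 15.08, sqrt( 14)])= [ - 73*sqrt (15),-22.03,- 7,sqrt(17)/17 , sqrt (13) /13, pi, sqrt(11),sqrt(  14),sqrt(14 ),sqrt(14),sqrt(19), 7.24,15.08, 71, 71,80, 86 ] 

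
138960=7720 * 18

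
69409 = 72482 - 3073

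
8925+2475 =11400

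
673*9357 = 6297261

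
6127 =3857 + 2270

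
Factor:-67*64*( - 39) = 167232=2^6*3^1*13^1*67^1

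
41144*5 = 205720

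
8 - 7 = 1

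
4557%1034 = 421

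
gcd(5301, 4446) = 171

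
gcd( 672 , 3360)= 672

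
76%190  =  76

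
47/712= 47/712 =0.07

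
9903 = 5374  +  4529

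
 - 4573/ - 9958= 4573/9958 = 0.46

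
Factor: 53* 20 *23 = 2^2 * 5^1*23^1 *53^1=24380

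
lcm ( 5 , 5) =5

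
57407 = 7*8201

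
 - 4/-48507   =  4/48507 = 0.00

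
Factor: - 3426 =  - 2^1 * 3^1*571^1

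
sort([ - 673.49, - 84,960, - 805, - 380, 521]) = [ - 805, - 673.49, - 380, - 84,521, 960]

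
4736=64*74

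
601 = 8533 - 7932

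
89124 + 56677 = 145801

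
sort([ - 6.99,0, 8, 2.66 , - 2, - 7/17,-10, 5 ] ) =[ - 10, - 6.99, - 2, - 7/17, 0, 2.66, 5,8 ] 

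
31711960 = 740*42854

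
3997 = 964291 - 960294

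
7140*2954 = 21091560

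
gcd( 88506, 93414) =6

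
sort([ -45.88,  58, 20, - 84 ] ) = [-84, - 45.88, 20, 58]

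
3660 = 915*4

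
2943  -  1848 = 1095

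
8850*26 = 230100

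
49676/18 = 24838/9=2759.78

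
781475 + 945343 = 1726818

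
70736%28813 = 13110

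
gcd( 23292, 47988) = 36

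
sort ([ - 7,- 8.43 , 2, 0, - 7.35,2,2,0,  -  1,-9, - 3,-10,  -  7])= [ -10,-9, - 8.43, - 7.35, - 7, - 7,  -  3 , - 1, 0, 0, 2 , 2,  2]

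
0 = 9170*0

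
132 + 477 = 609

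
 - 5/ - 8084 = 5/8084  =  0.00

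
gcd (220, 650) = 10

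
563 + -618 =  - 55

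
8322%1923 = 630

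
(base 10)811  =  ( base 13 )4A5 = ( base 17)2DC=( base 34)nt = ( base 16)32b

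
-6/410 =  - 1+ 202/205 =-  0.01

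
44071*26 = 1145846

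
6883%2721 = 1441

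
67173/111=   605 + 6/37 = 605.16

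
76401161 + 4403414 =80804575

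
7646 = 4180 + 3466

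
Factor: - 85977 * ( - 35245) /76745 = 606051873/15349 = 3^2*7^1*19^1*41^1*53^1*233^1*15349^(-1)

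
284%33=20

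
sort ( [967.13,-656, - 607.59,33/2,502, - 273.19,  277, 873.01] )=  [ - 656, - 607.59,-273.19, 33/2,277, 502,873.01, 967.13 ]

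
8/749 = 8/749 = 0.01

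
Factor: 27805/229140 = 83/684 = 2^( - 2) * 3^ ( - 2 ) * 19^( - 1) * 83^1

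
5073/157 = 32+49/157 = 32.31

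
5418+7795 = 13213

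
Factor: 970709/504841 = 167^(-1 )*293^1*3023^( - 1 )*3313^1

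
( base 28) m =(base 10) 22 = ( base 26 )M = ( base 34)M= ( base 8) 26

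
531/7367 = 531/7367 = 0.07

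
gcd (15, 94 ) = 1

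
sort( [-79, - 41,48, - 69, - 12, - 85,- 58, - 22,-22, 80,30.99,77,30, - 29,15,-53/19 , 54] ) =[ - 85,  -  79, - 69, - 58, - 41, - 29, - 22, - 22, - 12, - 53/19, 15,30,30.99 , 48,54, 77,80 ]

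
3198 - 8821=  - 5623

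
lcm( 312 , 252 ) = 6552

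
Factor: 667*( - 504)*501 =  - 2^3*3^3*7^1*23^1*29^1*167^1   =  -  168420168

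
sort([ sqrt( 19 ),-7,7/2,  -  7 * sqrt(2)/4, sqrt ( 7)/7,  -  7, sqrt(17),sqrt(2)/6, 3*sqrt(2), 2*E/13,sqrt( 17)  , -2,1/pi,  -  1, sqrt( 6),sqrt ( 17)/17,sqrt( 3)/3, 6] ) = [ - 7, - 7, - 7*sqrt(2)/4, - 2, - 1, sqrt(2)/6,sqrt( 17)/17, 1/pi, sqrt(7 )/7, 2*E/13,sqrt(3)/3, sqrt(6), 7/2, sqrt(17 ) , sqrt( 17), 3*sqrt(2 ),sqrt( 19),6]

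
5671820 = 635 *8932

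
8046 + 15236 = 23282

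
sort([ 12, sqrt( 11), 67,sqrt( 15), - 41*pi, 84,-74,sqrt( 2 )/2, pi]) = [-41 * pi ,  -  74,sqrt( 2)/2, pi, sqrt(11 ), sqrt( 15), 12, 67, 84] 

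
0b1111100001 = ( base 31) 111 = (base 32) v1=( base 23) 1K4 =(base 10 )993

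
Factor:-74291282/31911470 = -37145641/15955735 =- 5^( - 1)*13^1*269^( - 1)*11863^( - 1 )*2857357^1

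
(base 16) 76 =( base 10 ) 118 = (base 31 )3p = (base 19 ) 64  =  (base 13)91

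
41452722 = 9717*4266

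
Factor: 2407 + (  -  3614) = -1207 = -  17^1*71^1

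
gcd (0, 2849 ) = 2849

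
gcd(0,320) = 320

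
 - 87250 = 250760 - 338010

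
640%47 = 29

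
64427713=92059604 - 27631891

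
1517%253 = 252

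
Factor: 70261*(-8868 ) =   -  2^2 * 3^1*17^1*739^1*4133^1 = -623074548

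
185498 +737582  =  923080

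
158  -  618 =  - 460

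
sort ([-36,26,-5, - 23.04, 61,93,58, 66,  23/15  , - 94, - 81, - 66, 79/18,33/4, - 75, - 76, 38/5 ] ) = [ - 94  , - 81,-76, - 75, - 66,-36, - 23.04, - 5 , 23/15,79/18, 38/5, 33/4, 26,58, 61, 66,93 ]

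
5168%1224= 272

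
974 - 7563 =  - 6589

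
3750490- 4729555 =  - 979065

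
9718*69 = 670542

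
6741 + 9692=16433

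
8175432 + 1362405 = 9537837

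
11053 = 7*1579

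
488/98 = 244/49 = 4.98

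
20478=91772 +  - 71294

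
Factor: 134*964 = 129176 = 2^3* 67^1*241^1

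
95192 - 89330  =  5862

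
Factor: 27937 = 7^1 * 13^1*307^1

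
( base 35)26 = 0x4C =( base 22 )3a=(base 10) 76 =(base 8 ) 114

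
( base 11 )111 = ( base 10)133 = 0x85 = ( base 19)70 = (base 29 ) 4H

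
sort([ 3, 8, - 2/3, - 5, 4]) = [ - 5,  -  2/3,3, 4, 8]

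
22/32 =11/16 = 0.69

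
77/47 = 77/47 = 1.64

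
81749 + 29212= 110961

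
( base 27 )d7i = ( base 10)9684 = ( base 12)5730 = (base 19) 17FD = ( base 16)25D4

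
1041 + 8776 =9817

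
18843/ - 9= - 6281/3 = -2093.67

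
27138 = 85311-58173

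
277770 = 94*2955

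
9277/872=9277/872 = 10.64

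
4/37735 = 4/37735  =  0.00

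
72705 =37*1965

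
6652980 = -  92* (-72315 ) 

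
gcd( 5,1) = 1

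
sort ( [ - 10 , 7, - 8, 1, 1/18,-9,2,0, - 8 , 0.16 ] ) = [ - 10,  -  9, - 8  , - 8,0 , 1/18,0.16,1,2,7] 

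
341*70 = 23870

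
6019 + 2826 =8845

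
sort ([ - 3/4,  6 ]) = [ - 3/4,6] 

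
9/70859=9/70859 = 0.00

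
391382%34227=14885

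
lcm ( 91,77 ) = 1001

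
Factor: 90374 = 2^1*73^1 * 619^1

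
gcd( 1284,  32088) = 12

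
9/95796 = 1/10644 = 0.00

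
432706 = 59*7334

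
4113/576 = 457/64 = 7.14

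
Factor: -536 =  - 2^3 * 67^1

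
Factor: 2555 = 5^1*7^1*73^1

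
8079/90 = 89 + 23/30 = 89.77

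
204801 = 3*68267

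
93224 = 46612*2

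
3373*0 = 0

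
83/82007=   83/82007 = 0.00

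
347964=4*86991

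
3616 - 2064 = 1552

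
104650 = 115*910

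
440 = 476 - 36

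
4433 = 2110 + 2323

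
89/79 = 89/79 = 1.13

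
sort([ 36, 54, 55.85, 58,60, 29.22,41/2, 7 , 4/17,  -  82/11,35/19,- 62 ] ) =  [ - 62, - 82/11, 4/17,35/19,7,41/2, 29.22,  36,54 , 55.85,58,60 ] 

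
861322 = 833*1034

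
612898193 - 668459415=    - 55561222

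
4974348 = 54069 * 92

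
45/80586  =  5/8954=0.00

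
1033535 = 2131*485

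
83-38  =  45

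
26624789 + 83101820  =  109726609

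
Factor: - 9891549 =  - 3^2*53^1*89^1*233^1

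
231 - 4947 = - 4716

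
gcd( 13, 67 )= 1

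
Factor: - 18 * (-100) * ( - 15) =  - 27000 = - 2^3 * 3^3 *5^3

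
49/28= 1 + 3/4=1.75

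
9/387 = 1/43 = 0.02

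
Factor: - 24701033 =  - 7^1*151^1*23369^1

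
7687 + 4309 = 11996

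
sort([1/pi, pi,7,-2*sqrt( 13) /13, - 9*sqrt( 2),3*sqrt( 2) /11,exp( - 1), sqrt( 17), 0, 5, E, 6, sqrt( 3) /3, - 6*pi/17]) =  [ - 9*sqrt( 2) , - 6*pi/17, - 2*sqrt(13)/13, 0 , 1/pi, exp ( - 1),  3 * sqrt( 2)/11, sqrt( 3 ) /3, E, pi,sqrt(17), 5, 6, 7 ]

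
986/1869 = 986/1869 = 0.53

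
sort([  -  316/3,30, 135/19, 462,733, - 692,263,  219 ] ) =[  -  692, - 316/3,135/19, 30, 219,263, 462,733]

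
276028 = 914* 302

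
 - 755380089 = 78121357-833501446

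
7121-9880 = -2759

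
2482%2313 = 169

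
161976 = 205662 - 43686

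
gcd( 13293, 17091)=1899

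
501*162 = 81162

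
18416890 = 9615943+8800947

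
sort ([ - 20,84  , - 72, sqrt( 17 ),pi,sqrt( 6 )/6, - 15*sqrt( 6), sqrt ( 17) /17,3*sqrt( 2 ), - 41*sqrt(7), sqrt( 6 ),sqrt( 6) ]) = [ - 41*sqrt(7), - 72, - 15*sqrt( 6), - 20,  sqrt(17) /17, sqrt( 6 ) /6,sqrt( 6),sqrt( 6),pi,sqrt(17 ),3*sqrt(2),84]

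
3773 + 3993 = 7766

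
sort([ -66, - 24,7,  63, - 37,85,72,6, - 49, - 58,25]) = [ - 66,-58, - 49, - 37, - 24,6,7, 25 , 63,72,85]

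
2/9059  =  2/9059 = 0.00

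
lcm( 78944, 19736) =78944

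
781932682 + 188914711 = 970847393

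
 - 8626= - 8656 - -30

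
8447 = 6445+2002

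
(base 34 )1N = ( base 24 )29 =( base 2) 111001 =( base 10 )57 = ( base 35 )1M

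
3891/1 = 3891  =  3891.00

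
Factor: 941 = 941^1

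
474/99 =158/33= 4.79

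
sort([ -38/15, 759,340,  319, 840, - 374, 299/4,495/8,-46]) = [  -  374,- 46, - 38/15, 495/8, 299/4, 319 , 340,  759, 840 ] 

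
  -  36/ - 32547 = 12/10849 = 0.00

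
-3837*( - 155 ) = 594735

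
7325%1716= 461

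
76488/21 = 3642+2/7  =  3642.29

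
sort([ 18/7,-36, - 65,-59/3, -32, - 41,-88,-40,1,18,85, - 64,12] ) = [-88,-65,-64,  -  41,-40,-36, - 32,-59/3,1, 18/7,12,18,85]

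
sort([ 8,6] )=[6,8] 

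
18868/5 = 3773 + 3/5 = 3773.60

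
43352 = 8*5419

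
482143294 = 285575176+196568118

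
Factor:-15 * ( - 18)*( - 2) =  - 2^2*3^3 * 5^1 = -  540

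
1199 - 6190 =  - 4991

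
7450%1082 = 958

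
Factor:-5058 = -2^1 * 3^2*281^1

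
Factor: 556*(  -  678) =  - 376968 = - 2^3*3^1*113^1*139^1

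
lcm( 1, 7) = 7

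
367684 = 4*91921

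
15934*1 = 15934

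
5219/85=61 + 2/5  =  61.40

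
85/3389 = 85/3389=0.03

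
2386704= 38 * 62808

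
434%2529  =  434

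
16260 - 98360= -82100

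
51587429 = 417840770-366253341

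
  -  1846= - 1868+22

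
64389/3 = 21463 = 21463.00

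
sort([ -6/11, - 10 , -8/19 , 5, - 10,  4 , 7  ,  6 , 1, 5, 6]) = [ - 10, - 10 , - 6/11, - 8/19,1, 4,5 , 5,6, 6,7]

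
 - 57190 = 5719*(-10)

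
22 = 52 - 30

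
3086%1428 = 230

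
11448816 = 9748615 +1700201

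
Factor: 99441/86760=2^( - 3) * 3^1*5^(-1)*29^1 * 127^1*241^( -1 ) = 11049/9640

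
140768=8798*16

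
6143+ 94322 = 100465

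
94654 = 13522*7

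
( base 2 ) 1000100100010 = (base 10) 4386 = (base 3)20000110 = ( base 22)918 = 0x1122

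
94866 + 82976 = 177842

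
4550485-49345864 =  - 44795379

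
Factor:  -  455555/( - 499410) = 2^(- 1 ) * 3^(- 2 )*31^( - 1)*509^1 = 509/558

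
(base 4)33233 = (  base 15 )472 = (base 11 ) 836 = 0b1111101111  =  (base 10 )1007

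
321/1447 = 321/1447 = 0.22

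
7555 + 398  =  7953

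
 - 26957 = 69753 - 96710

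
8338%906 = 184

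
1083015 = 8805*123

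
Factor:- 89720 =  - 2^3 * 5^1 * 2243^1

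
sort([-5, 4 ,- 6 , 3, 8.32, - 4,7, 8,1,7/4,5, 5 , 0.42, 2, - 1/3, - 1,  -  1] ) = [ - 6, - 5, - 4, - 1,-1, - 1/3,  0.42,1,7/4,2, 3,4,5,5,7,8, 8.32]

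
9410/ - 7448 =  - 2+2743/3724= -1.26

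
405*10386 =4206330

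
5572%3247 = 2325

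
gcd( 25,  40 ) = 5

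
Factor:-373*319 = -118987 = -11^1*29^1 *373^1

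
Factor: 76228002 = 2^1*3^2*751^1*5639^1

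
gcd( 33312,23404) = 4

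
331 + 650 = 981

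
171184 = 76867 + 94317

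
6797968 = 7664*887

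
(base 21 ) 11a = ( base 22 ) LA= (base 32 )EO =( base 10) 472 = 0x1D8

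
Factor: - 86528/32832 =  - 1352/513 = - 2^3* 3^( - 3)*13^2*19^( - 1) 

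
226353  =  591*383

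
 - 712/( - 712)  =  1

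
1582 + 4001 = 5583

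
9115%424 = 211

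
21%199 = 21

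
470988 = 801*588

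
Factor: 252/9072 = 1/36=2^ (  -  2 )*3^( - 2)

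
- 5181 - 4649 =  - 9830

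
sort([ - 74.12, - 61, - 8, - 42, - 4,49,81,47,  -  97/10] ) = [ - 74.12, - 61,-42, - 97/10, - 8, - 4, 47,49, 81 ]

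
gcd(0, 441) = 441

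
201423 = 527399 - 325976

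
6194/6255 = 6194/6255 = 0.99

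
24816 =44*564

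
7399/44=168 + 7/44 = 168.16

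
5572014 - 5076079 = 495935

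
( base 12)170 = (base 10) 228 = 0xe4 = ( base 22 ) A8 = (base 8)344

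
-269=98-367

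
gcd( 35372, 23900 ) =956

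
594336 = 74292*8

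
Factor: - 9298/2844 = -2^( - 1) * 3^( - 2)*79^ (-1)*4649^1 =- 4649/1422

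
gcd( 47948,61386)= 2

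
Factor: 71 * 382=27122 =2^1*71^1*191^1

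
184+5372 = 5556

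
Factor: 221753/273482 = 553/682 = 2^(- 1)*7^1*11^( - 1)*31^(-1 )*79^1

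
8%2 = 0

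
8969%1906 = 1345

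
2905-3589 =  - 684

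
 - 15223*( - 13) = 197899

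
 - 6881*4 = -27524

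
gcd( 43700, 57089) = 1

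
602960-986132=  - 383172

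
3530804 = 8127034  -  4596230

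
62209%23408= 15393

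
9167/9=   9167/9 = 1018.56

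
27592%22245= 5347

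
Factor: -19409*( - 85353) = 1656616377 = 3^1*13^1*23^1 *1237^1*1493^1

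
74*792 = 58608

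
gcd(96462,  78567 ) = 3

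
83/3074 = 83/3074 = 0.03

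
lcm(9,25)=225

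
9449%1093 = 705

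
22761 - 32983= -10222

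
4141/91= 45 +46/91 = 45.51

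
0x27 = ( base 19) 21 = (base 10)39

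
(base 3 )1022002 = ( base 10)947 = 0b1110110011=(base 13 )57b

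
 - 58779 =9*( - 6531)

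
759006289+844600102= 1603606391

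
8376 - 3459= 4917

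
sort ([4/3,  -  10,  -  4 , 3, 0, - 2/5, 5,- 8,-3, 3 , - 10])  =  [ - 10, - 10 ,  -  8,  -  4, - 3, - 2/5, 0 , 4/3 , 3,3, 5]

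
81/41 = 1 + 40/41 = 1.98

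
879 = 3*293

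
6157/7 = 6157/7= 879.57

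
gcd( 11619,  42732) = 9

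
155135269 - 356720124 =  - 201584855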